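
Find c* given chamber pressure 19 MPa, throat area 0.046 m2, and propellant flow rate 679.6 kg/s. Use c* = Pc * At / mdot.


c* = 19e6 * 0.046 / 679.6 = 1286 m/s

1286 m/s


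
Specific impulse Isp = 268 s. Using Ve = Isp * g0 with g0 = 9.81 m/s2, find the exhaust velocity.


Ve = Isp * g0 = 268 * 9.81 = 2629.1 m/s

2629.1 m/s


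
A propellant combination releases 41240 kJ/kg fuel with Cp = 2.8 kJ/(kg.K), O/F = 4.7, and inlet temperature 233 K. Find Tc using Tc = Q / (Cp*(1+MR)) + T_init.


Tc = 41240 / (2.8 * (1 + 4.7)) + 233 = 2817 K

2817 K


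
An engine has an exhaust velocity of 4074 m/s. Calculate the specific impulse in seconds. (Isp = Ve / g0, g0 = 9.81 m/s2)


Isp = Ve / g0 = 4074 / 9.81 = 415.3 s

415.3 s


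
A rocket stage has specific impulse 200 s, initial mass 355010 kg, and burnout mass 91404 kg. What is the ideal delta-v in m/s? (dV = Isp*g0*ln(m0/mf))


Ve = 200 * 9.81 = 1962.0 m/s
dV = 1962.0 * ln(355010/91404) = 2662 m/s

2662 m/s


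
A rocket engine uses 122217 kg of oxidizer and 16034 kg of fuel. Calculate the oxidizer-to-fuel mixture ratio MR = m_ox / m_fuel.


MR = 122217 / 16034 = 7.62

7.62


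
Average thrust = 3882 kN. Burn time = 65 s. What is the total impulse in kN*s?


It = 3882 * 65 = 252330 kN*s

252330 kN*s


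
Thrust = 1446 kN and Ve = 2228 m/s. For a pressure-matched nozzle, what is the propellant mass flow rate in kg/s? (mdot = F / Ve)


mdot = F / Ve = 1446000 / 2228 = 649.0 kg/s

649.0 kg/s


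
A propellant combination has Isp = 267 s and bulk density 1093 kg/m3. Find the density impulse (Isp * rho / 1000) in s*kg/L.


rho*Isp = 267 * 1093 / 1000 = 292 s*kg/L

292 s*kg/L


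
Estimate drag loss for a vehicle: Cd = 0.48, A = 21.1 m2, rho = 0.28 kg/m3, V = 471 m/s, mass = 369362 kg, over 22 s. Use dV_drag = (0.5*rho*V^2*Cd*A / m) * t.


D = 0.5 * 0.28 * 471^2 * 0.48 * 21.1 = 314552.79 N
a = 314552.79 / 369362 = 0.8516 m/s2
dV = 0.8516 * 22 = 18.7 m/s

18.7 m/s


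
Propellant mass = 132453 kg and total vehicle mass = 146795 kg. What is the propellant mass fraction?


PMF = 132453 / 146795 = 0.902

0.902


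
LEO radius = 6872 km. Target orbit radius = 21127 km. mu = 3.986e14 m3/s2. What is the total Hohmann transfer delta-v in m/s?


V1 = sqrt(mu/r1) = 7616.0 m/s
dV1 = V1*(sqrt(2*r2/(r1+r2)) - 1) = 1739.99 m/s
V2 = sqrt(mu/r2) = 4343.6 m/s
dV2 = V2*(1 - sqrt(2*r1/(r1+r2))) = 1300.37 m/s
Total dV = 3040 m/s

3040 m/s


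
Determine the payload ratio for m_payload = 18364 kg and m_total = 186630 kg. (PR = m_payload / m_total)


PR = 18364 / 186630 = 0.0984

0.0984


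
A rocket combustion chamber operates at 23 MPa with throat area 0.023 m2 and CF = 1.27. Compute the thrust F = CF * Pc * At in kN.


F = 1.27 * 23e6 * 0.023 = 671830.0 N = 671.8 kN

671.8 kN


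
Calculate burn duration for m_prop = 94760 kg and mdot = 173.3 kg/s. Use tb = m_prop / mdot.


tb = 94760 / 173.3 = 546.8 s

546.8 s


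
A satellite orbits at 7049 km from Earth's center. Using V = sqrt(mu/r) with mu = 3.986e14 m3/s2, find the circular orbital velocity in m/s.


V = sqrt(3.986e14 / 7049000) = 7520 m/s

7520 m/s


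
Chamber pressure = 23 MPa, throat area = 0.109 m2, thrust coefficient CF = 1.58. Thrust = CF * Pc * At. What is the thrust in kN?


F = 1.58 * 23e6 * 0.109 = 3.9611e+06 N = 3961.1 kN

3961.1 kN


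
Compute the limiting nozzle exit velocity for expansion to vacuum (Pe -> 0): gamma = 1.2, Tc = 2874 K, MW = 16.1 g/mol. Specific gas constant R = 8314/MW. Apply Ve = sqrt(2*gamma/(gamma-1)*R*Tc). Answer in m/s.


R = 8314 / 16.1 = 516.4 J/(kg.K)
Ve = sqrt(2 * 1.2 / (1.2 - 1) * 516.4 * 2874) = 4220 m/s

4220 m/s


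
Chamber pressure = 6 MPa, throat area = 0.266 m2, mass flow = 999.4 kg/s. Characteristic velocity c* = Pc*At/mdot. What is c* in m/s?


c* = 6e6 * 0.266 / 999.4 = 1597 m/s

1597 m/s


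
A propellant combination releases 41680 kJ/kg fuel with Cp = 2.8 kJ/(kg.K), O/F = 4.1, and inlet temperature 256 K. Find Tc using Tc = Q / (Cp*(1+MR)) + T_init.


Tc = 41680 / (2.8 * (1 + 4.1)) + 256 = 3175 K

3175 K


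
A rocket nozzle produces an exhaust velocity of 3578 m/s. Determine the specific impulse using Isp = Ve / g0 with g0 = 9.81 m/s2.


Isp = Ve / g0 = 3578 / 9.81 = 364.7 s

364.7 s


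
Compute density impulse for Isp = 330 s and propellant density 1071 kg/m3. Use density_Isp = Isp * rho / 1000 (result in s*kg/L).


rho*Isp = 330 * 1071 / 1000 = 353 s*kg/L

353 s*kg/L


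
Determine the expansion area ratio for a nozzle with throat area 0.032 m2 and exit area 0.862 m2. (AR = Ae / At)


AR = 0.862 / 0.032 = 26.9

26.9


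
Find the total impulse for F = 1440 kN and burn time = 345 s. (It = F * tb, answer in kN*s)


It = 1440 * 345 = 496800 kN*s

496800 kN*s


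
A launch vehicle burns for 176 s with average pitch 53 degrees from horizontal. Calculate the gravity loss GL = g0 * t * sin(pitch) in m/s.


GL = 9.81 * 176 * sin(53 deg) = 1379 m/s

1379 m/s


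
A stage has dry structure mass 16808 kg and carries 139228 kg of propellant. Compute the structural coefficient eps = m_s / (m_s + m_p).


eps = 16808 / (16808 + 139228) = 0.1077

0.1077


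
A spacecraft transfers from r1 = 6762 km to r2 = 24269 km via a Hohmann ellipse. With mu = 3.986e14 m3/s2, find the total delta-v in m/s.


V1 = sqrt(mu/r1) = 7677.7 m/s
dV1 = V1*(sqrt(2*r2/(r1+r2)) - 1) = 1924.58 m/s
V2 = sqrt(mu/r2) = 4052.68 m/s
dV2 = V2*(1 - sqrt(2*r1/(r1+r2))) = 1377.23 m/s
Total dV = 3302 m/s

3302 m/s


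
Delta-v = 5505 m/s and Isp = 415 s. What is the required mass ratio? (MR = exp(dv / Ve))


Ve = 415 * 9.81 = 4071.15 m/s
MR = exp(5505 / 4071.15) = 3.866

3.866


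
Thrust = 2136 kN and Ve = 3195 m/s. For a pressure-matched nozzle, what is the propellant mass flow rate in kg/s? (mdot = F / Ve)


mdot = F / Ve = 2136000 / 3195 = 668.5 kg/s

668.5 kg/s


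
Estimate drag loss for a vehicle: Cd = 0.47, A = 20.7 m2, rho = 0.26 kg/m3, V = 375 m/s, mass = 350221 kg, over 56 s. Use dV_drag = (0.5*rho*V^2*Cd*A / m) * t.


D = 0.5 * 0.26 * 375^2 * 0.47 * 20.7 = 177858.28 N
a = 177858.28 / 350221 = 0.5078 m/s2
dV = 0.5078 * 56 = 28.4 m/s

28.4 m/s


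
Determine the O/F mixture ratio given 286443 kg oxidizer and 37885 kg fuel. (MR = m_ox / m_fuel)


MR = 286443 / 37885 = 7.56

7.56


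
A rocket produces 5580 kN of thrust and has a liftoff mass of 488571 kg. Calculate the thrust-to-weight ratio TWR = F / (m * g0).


TWR = 5580000 / (488571 * 9.81) = 1.16

1.16


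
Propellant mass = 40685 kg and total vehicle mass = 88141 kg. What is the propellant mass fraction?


PMF = 40685 / 88141 = 0.462

0.462


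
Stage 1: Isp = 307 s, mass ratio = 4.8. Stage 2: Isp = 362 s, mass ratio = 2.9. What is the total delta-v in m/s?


dV1 = 307 * 9.81 * ln(4.8) = 4724.2 m/s
dV2 = 362 * 9.81 * ln(2.9) = 3781.0 m/s
Total dV = 4724.2 + 3781.0 = 8505.2 m/s ~ 8505 m/s

8505 m/s


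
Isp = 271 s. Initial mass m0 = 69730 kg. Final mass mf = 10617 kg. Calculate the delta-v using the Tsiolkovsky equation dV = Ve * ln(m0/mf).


Ve = 271 * 9.81 = 2658.51 m/s
dV = 2658.51 * ln(69730/10617) = 5004 m/s

5004 m/s


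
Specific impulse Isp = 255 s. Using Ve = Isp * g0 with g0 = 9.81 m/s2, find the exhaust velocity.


Ve = Isp * g0 = 255 * 9.81 = 2501.6 m/s

2501.6 m/s


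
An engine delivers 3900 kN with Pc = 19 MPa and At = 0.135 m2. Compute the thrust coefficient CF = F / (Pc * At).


CF = 3900000 / (19e6 * 0.135) = 1.52

1.52


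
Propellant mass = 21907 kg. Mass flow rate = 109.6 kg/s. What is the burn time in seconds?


tb = 21907 / 109.6 = 199.9 s

199.9 s


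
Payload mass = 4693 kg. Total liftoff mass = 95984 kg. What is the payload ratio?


PR = 4693 / 95984 = 0.0489

0.0489


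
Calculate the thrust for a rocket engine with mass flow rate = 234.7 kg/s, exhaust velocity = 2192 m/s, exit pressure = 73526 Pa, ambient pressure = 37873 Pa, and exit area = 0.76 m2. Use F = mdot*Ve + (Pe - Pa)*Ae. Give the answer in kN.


F = 234.7 * 2192 + (73526 - 37873) * 0.76 = 541559.0 N = 541.6 kN

541.6 kN


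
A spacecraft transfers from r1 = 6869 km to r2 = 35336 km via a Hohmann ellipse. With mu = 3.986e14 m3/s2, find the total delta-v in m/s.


V1 = sqrt(mu/r1) = 7617.67 m/s
dV1 = V1*(sqrt(2*r2/(r1+r2)) - 1) = 2239.76 m/s
V2 = sqrt(mu/r2) = 3358.61 m/s
dV2 = V2*(1 - sqrt(2*r1/(r1+r2))) = 1442.42 m/s
Total dV = 3682 m/s

3682 m/s


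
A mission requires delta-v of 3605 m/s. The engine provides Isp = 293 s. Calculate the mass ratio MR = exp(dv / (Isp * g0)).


Ve = 293 * 9.81 = 2874.33 m/s
MR = exp(3605 / 2874.33) = 3.505

3.505


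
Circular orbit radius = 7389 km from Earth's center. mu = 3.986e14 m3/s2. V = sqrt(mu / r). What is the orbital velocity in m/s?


V = sqrt(3.986e14 / 7389000) = 7345 m/s

7345 m/s


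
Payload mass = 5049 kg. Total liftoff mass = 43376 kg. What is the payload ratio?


PR = 5049 / 43376 = 0.1164

0.1164


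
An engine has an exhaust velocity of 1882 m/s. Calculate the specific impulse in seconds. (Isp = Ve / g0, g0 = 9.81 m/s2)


Isp = Ve / g0 = 1882 / 9.81 = 191.8 s

191.8 s


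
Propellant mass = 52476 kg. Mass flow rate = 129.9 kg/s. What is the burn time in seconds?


tb = 52476 / 129.9 = 404.0 s

404.0 s


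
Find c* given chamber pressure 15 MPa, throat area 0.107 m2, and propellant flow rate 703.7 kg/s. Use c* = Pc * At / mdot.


c* = 15e6 * 0.107 / 703.7 = 2281 m/s

2281 m/s


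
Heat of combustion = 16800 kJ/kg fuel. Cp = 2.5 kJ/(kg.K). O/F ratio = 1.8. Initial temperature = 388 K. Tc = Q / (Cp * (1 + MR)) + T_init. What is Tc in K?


Tc = 16800 / (2.5 * (1 + 1.8)) + 388 = 2788 K

2788 K


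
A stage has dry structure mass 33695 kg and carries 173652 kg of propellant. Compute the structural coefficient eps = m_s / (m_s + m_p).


eps = 33695 / (33695 + 173652) = 0.1625

0.1625


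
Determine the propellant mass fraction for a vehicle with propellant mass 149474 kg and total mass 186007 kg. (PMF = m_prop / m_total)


PMF = 149474 / 186007 = 0.804

0.804


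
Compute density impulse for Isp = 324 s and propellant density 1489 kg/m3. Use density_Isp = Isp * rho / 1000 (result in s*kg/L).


rho*Isp = 324 * 1489 / 1000 = 482 s*kg/L

482 s*kg/L


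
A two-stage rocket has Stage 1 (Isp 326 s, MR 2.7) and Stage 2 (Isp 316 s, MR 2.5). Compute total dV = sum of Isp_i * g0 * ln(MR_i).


dV1 = 326 * 9.81 * ln(2.7) = 3176.5 m/s
dV2 = 316 * 9.81 * ln(2.5) = 2840.5 m/s
Total dV = 3176.5 + 2840.5 = 6017.0 m/s ~ 6017 m/s

6017 m/s


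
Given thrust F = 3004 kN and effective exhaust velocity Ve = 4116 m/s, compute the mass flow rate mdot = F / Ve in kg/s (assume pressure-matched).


mdot = F / Ve = 3004000 / 4116 = 729.8 kg/s

729.8 kg/s


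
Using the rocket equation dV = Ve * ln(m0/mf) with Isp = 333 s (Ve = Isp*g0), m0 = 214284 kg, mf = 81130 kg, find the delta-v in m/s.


Ve = 333 * 9.81 = 3266.73 m/s
dV = 3266.73 * ln(214284/81130) = 3173 m/s

3173 m/s


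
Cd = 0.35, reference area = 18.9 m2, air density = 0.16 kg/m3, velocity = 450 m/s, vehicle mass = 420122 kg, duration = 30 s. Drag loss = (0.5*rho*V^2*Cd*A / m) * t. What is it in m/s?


D = 0.5 * 0.16 * 450^2 * 0.35 * 18.9 = 107163.0 N
a = 107163.0 / 420122 = 0.2551 m/s2
dV = 0.2551 * 30 = 7.7 m/s

7.7 m/s


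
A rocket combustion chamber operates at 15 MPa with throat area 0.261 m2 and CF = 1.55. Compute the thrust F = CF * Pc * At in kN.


F = 1.55 * 15e6 * 0.261 = 6.0682e+06 N = 6068.2 kN

6068.2 kN


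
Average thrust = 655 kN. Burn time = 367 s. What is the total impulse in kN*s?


It = 655 * 367 = 240385 kN*s

240385 kN*s


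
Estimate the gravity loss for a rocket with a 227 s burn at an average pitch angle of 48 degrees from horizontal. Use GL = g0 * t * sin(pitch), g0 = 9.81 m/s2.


GL = 9.81 * 227 * sin(48 deg) = 1655 m/s

1655 m/s


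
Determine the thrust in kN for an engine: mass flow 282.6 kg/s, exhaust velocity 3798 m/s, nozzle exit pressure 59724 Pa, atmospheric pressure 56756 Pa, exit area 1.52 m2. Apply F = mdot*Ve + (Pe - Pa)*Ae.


F = 282.6 * 3798 + (59724 - 56756) * 1.52 = 1.0778e+06 N = 1077.8 kN

1077.8 kN


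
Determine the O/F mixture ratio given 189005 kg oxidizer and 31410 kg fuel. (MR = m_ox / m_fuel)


MR = 189005 / 31410 = 6.02

6.02


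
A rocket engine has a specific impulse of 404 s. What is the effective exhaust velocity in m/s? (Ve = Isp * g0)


Ve = Isp * g0 = 404 * 9.81 = 3963.2 m/s

3963.2 m/s


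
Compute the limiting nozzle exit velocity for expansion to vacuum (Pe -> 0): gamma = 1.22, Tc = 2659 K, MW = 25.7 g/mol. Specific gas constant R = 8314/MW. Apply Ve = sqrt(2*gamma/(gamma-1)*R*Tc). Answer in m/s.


R = 8314 / 25.7 = 323.5 J/(kg.K)
Ve = sqrt(2 * 1.22 / (1.22 - 1) * 323.5 * 2659) = 3089 m/s

3089 m/s


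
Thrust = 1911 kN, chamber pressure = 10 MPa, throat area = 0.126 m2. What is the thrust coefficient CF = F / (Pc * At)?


CF = 1911000 / (10e6 * 0.126) = 1.52

1.52


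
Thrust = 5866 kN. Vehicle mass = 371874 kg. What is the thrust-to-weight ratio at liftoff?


TWR = 5866000 / (371874 * 9.81) = 1.61

1.61


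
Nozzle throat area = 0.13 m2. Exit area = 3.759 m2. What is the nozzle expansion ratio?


AR = 3.759 / 0.13 = 28.9

28.9


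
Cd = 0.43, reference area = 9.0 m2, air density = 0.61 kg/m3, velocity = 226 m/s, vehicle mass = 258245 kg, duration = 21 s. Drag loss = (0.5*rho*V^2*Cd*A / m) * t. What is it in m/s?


D = 0.5 * 0.61 * 226^2 * 0.43 * 9.0 = 60287.56 N
a = 60287.56 / 258245 = 0.2335 m/s2
dV = 0.2335 * 21 = 4.9 m/s

4.9 m/s


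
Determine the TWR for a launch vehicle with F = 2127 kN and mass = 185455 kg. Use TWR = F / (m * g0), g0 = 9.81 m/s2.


TWR = 2127000 / (185455 * 9.81) = 1.17

1.17


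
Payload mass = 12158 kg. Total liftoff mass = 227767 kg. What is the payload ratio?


PR = 12158 / 227767 = 0.0534

0.0534


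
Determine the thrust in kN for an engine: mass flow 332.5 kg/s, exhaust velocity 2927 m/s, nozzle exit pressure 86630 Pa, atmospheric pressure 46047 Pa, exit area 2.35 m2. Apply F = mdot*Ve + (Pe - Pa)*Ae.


F = 332.5 * 2927 + (86630 - 46047) * 2.35 = 1.0686e+06 N = 1068.6 kN

1068.6 kN


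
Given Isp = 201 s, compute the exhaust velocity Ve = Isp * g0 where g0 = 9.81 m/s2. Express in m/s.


Ve = Isp * g0 = 201 * 9.81 = 1971.8 m/s

1971.8 m/s


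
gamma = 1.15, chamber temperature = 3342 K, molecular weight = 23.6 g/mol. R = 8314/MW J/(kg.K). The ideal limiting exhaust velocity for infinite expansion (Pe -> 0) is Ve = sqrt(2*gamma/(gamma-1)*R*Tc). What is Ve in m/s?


R = 8314 / 23.6 = 352.29 J/(kg.K)
Ve = sqrt(2 * 1.15 / (1.15 - 1) * 352.29 * 3342) = 4249 m/s

4249 m/s


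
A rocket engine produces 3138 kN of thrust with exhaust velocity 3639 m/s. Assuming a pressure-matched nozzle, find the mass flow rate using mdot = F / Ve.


mdot = F / Ve = 3138000 / 3639 = 862.3 kg/s

862.3 kg/s


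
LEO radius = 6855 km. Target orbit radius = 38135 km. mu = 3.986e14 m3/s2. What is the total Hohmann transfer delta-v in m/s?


V1 = sqrt(mu/r1) = 7625.44 m/s
dV1 = V1*(sqrt(2*r2/(r1+r2)) - 1) = 2303.06 m/s
V2 = sqrt(mu/r2) = 3233.01 m/s
dV2 = V2*(1 - sqrt(2*r1/(r1+r2))) = 1448.3 m/s
Total dV = 3751 m/s

3751 m/s


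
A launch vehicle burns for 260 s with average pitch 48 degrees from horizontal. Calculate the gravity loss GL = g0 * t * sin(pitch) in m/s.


GL = 9.81 * 260 * sin(48 deg) = 1895 m/s

1895 m/s


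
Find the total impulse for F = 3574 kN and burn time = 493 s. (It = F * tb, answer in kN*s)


It = 3574 * 493 = 1761982 kN*s

1761982 kN*s


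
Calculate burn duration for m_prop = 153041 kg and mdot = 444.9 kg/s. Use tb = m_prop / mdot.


tb = 153041 / 444.9 = 344.0 s

344.0 s


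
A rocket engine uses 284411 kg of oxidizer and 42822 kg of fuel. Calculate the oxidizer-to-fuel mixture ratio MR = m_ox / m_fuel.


MR = 284411 / 42822 = 6.64

6.64


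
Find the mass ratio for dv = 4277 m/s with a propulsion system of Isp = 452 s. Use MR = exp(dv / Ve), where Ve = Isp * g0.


Ve = 452 * 9.81 = 4434.12 m/s
MR = exp(4277 / 4434.12) = 2.624

2.624


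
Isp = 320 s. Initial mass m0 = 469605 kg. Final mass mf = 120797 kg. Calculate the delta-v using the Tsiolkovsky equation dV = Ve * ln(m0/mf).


Ve = 320 * 9.81 = 3139.2 m/s
dV = 3139.2 * ln(469605/120797) = 4262 m/s

4262 m/s


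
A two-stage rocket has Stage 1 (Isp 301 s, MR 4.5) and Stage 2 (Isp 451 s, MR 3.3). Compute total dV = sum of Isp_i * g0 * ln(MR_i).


dV1 = 301 * 9.81 * ln(4.5) = 4441.3 m/s
dV2 = 451 * 9.81 * ln(3.3) = 5282.3 m/s
Total dV = 4441.3 + 5282.3 = 9723.6 m/s ~ 9724 m/s

9724 m/s


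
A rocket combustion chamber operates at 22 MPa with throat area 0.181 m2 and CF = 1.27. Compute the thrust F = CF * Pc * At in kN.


F = 1.27 * 22e6 * 0.181 = 5.0571e+06 N = 5057.1 kN

5057.1 kN


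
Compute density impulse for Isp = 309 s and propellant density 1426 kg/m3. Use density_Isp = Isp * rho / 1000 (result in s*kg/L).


rho*Isp = 309 * 1426 / 1000 = 441 s*kg/L

441 s*kg/L


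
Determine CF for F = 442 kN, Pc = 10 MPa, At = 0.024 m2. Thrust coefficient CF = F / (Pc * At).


CF = 442000 / (10e6 * 0.024) = 1.84

1.84


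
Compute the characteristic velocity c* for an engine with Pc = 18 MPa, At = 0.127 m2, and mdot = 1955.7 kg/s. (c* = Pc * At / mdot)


c* = 18e6 * 0.127 / 1955.7 = 1169 m/s

1169 m/s


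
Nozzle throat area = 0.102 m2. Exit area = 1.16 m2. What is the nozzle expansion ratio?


AR = 1.16 / 0.102 = 11.4

11.4


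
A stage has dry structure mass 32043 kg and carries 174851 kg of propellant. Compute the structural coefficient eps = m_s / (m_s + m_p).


eps = 32043 / (32043 + 174851) = 0.1549

0.1549


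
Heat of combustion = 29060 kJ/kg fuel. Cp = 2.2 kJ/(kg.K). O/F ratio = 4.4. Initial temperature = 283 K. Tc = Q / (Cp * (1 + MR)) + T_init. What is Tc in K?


Tc = 29060 / (2.2 * (1 + 4.4)) + 283 = 2729 K

2729 K


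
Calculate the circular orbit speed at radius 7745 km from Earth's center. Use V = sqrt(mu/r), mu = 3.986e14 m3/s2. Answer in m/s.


V = sqrt(3.986e14 / 7745000) = 7174 m/s

7174 m/s


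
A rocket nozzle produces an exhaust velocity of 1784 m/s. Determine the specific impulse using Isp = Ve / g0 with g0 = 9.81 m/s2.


Isp = Ve / g0 = 1784 / 9.81 = 181.9 s

181.9 s


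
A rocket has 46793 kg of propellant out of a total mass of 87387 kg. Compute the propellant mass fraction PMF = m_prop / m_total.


PMF = 46793 / 87387 = 0.535

0.535


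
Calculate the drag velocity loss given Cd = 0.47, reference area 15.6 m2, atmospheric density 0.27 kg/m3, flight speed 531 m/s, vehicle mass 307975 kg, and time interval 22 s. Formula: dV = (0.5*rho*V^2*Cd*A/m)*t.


D = 0.5 * 0.27 * 531^2 * 0.47 * 15.6 = 279090.64 N
a = 279090.64 / 307975 = 0.9062 m/s2
dV = 0.9062 * 22 = 19.9 m/s

19.9 m/s


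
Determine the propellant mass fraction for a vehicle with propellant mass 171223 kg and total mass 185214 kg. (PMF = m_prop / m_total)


PMF = 171223 / 185214 = 0.924

0.924


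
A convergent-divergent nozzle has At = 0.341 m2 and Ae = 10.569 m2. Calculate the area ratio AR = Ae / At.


AR = 10.569 / 0.341 = 31.0

31.0


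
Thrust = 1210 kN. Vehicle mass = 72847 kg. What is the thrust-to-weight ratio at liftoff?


TWR = 1210000 / (72847 * 9.81) = 1.69

1.69


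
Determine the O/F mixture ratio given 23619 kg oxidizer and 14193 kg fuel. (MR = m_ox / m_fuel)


MR = 23619 / 14193 = 1.66

1.66


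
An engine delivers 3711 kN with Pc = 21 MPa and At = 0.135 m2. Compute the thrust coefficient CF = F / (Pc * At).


CF = 3711000 / (21e6 * 0.135) = 1.31

1.31


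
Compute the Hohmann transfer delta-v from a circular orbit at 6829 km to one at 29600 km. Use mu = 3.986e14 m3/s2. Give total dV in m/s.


V1 = sqrt(mu/r1) = 7639.94 m/s
dV1 = V1*(sqrt(2*r2/(r1+r2)) - 1) = 2099.35 m/s
V2 = sqrt(mu/r2) = 3669.63 m/s
dV2 = V2*(1 - sqrt(2*r1/(r1+r2))) = 1422.69 m/s
Total dV = 3522 m/s

3522 m/s


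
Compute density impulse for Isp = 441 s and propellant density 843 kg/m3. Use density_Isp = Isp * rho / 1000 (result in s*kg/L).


rho*Isp = 441 * 843 / 1000 = 372 s*kg/L

372 s*kg/L


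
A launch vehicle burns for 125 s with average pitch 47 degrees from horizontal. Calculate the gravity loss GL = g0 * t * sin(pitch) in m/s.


GL = 9.81 * 125 * sin(47 deg) = 897 m/s

897 m/s


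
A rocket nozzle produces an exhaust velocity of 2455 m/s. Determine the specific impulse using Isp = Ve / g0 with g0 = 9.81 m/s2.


Isp = Ve / g0 = 2455 / 9.81 = 250.3 s

250.3 s


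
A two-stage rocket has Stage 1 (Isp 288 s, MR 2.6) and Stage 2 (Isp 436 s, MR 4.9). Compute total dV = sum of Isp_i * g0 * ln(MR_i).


dV1 = 288 * 9.81 * ln(2.6) = 2699.6 m/s
dV2 = 436 * 9.81 * ln(4.9) = 6797.4 m/s
Total dV = 2699.6 + 6797.4 = 9497.0 m/s ~ 9497 m/s

9497 m/s


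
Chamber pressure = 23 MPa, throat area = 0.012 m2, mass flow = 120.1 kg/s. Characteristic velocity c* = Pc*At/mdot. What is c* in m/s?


c* = 23e6 * 0.012 / 120.1 = 2298 m/s

2298 m/s


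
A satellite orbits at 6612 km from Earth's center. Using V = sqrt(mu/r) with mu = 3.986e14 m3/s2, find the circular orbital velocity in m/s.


V = sqrt(3.986e14 / 6612000) = 7764 m/s

7764 m/s


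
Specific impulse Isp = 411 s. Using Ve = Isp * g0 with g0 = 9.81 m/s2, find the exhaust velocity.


Ve = Isp * g0 = 411 * 9.81 = 4031.9 m/s

4031.9 m/s


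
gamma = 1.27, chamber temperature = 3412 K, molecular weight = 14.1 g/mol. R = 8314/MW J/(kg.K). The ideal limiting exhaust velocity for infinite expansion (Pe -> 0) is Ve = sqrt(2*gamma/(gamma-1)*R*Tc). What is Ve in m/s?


R = 8314 / 14.1 = 589.65 J/(kg.K)
Ve = sqrt(2 * 1.27 / (1.27 - 1) * 589.65 * 3412) = 4350 m/s

4350 m/s


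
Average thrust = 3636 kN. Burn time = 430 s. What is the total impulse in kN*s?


It = 3636 * 430 = 1563480 kN*s

1563480 kN*s


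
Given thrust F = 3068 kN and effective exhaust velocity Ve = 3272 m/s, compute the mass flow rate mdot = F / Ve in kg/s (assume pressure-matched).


mdot = F / Ve = 3068000 / 3272 = 937.7 kg/s

937.7 kg/s


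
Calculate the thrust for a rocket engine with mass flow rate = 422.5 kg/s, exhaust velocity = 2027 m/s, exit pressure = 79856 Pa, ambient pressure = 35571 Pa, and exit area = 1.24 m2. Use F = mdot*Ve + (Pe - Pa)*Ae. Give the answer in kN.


F = 422.5 * 2027 + (79856 - 35571) * 1.24 = 911321.0 N = 911.3 kN

911.3 kN


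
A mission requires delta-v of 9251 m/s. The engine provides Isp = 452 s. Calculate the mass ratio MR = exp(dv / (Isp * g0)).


Ve = 452 * 9.81 = 4434.12 m/s
MR = exp(9251 / 4434.12) = 8.055

8.055


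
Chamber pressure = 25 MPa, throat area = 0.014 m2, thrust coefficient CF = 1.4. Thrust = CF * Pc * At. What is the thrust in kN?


F = 1.4 * 25e6 * 0.014 = 490000.0 N = 490.0 kN

490.0 kN


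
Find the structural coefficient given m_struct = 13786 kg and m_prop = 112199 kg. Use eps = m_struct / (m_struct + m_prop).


eps = 13786 / (13786 + 112199) = 0.1094

0.1094


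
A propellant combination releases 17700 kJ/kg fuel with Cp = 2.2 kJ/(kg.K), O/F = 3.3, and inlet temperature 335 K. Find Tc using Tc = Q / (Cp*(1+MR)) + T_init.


Tc = 17700 / (2.2 * (1 + 3.3)) + 335 = 2206 K

2206 K


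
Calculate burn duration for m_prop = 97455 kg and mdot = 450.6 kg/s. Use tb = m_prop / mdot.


tb = 97455 / 450.6 = 216.3 s

216.3 s


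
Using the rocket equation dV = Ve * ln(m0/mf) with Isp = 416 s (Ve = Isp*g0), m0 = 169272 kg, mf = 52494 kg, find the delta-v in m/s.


Ve = 416 * 9.81 = 4080.96 m/s
dV = 4080.96 * ln(169272/52494) = 4778 m/s

4778 m/s


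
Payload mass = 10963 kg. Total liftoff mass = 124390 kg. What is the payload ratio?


PR = 10963 / 124390 = 0.0881

0.0881


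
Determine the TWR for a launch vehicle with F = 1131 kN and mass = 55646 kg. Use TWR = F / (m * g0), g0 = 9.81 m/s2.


TWR = 1131000 / (55646 * 9.81) = 2.07

2.07


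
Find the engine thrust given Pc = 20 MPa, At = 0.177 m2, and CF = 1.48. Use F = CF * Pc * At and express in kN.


F = 1.48 * 20e6 * 0.177 = 5.2392e+06 N = 5239.2 kN

5239.2 kN


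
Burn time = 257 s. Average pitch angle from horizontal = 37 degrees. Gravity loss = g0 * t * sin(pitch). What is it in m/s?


GL = 9.81 * 257 * sin(37 deg) = 1517 m/s

1517 m/s


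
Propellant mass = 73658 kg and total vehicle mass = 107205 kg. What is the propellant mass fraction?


PMF = 73658 / 107205 = 0.687

0.687


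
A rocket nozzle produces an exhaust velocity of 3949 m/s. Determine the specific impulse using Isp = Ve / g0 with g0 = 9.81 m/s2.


Isp = Ve / g0 = 3949 / 9.81 = 402.5 s

402.5 s


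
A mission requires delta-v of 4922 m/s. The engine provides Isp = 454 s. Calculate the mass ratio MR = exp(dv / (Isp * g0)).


Ve = 454 * 9.81 = 4453.74 m/s
MR = exp(4922 / 4453.74) = 3.02

3.02


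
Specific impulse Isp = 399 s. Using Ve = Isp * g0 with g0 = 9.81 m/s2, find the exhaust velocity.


Ve = Isp * g0 = 399 * 9.81 = 3914.2 m/s

3914.2 m/s


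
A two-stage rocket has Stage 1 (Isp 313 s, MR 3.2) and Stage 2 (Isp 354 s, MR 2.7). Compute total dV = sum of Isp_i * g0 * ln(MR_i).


dV1 = 313 * 9.81 * ln(3.2) = 3571.5 m/s
dV2 = 354 * 9.81 * ln(2.7) = 3449.3 m/s
Total dV = 3571.5 + 3449.3 = 7020.8 m/s ~ 7021 m/s

7021 m/s


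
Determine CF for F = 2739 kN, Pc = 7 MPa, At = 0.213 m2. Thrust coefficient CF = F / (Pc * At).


CF = 2739000 / (7e6 * 0.213) = 1.84

1.84


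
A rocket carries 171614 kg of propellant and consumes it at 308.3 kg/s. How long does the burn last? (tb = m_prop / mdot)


tb = 171614 / 308.3 = 556.6 s

556.6 s


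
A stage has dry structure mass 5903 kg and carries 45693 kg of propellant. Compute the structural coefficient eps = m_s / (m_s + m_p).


eps = 5903 / (5903 + 45693) = 0.1144

0.1144


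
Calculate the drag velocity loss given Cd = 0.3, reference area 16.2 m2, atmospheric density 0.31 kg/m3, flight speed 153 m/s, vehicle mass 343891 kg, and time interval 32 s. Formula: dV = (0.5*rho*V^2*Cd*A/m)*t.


D = 0.5 * 0.31 * 153^2 * 0.3 * 16.2 = 17634.0 N
a = 17634.0 / 343891 = 0.0513 m/s2
dV = 0.0513 * 32 = 1.6 m/s

1.6 m/s


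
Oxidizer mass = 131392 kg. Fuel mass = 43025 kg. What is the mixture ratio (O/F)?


MR = 131392 / 43025 = 3.05

3.05


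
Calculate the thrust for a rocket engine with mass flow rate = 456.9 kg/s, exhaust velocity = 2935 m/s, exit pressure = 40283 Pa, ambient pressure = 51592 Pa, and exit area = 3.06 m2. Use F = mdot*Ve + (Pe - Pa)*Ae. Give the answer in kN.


F = 456.9 * 2935 + (40283 - 51592) * 3.06 = 1.3064e+06 N = 1306.4 kN

1306.4 kN


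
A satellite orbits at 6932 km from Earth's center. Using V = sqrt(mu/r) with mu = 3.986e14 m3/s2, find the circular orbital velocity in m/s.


V = sqrt(3.986e14 / 6932000) = 7583 m/s

7583 m/s


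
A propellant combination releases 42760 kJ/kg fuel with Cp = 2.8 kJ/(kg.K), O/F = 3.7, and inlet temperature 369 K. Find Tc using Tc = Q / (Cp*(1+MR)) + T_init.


Tc = 42760 / (2.8 * (1 + 3.7)) + 369 = 3618 K

3618 K


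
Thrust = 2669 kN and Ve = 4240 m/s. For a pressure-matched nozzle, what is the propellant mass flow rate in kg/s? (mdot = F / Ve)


mdot = F / Ve = 2669000 / 4240 = 629.5 kg/s

629.5 kg/s


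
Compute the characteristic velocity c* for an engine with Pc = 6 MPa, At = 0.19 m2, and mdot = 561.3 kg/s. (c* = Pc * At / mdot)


c* = 6e6 * 0.19 / 561.3 = 2031 m/s

2031 m/s


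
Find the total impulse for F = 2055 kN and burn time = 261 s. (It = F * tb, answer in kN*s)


It = 2055 * 261 = 536355 kN*s

536355 kN*s


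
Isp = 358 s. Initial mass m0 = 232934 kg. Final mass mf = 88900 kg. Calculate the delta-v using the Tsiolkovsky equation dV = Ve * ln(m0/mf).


Ve = 358 * 9.81 = 3511.98 m/s
dV = 3511.98 * ln(232934/88900) = 3383 m/s

3383 m/s


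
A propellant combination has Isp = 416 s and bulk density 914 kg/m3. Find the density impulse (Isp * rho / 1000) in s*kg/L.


rho*Isp = 416 * 914 / 1000 = 380 s*kg/L

380 s*kg/L


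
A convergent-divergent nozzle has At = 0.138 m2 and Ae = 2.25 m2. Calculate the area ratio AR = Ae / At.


AR = 2.25 / 0.138 = 16.3

16.3


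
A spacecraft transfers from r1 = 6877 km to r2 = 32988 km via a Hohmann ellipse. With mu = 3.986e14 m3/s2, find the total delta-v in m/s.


V1 = sqrt(mu/r1) = 7613.23 m/s
dV1 = V1*(sqrt(2*r2/(r1+r2)) - 1) = 2180.91 m/s
V2 = sqrt(mu/r2) = 3476.09 m/s
dV2 = V2*(1 - sqrt(2*r1/(r1+r2))) = 1434.31 m/s
Total dV = 3615 m/s

3615 m/s


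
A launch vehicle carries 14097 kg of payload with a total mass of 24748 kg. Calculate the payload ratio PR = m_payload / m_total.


PR = 14097 / 24748 = 0.5696

0.5696


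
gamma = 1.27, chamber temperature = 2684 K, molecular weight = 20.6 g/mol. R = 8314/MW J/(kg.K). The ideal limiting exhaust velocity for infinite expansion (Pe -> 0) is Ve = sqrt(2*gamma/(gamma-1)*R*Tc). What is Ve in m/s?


R = 8314 / 20.6 = 403.59 J/(kg.K)
Ve = sqrt(2 * 1.27 / (1.27 - 1) * 403.59 * 2684) = 3192 m/s

3192 m/s


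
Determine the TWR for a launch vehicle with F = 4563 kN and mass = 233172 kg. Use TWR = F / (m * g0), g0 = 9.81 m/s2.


TWR = 4563000 / (233172 * 9.81) = 1.99

1.99


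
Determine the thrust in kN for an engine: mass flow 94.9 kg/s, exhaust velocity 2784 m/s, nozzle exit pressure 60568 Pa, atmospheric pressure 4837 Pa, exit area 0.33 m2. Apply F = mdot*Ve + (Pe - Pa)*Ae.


F = 94.9 * 2784 + (60568 - 4837) * 0.33 = 282593.0 N = 282.6 kN

282.6 kN


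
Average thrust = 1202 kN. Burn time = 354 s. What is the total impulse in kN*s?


It = 1202 * 354 = 425508 kN*s

425508 kN*s


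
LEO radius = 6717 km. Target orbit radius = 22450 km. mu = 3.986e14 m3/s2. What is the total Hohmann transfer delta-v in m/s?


V1 = sqrt(mu/r1) = 7703.37 m/s
dV1 = V1*(sqrt(2*r2/(r1+r2)) - 1) = 1854.43 m/s
V2 = sqrt(mu/r2) = 4213.67 m/s
dV2 = V2*(1 - sqrt(2*r1/(r1+r2))) = 1353.99 m/s
Total dV = 3208 m/s

3208 m/s


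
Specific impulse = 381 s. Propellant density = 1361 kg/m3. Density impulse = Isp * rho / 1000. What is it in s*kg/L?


rho*Isp = 381 * 1361 / 1000 = 519 s*kg/L

519 s*kg/L


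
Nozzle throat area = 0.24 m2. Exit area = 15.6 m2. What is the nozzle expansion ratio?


AR = 15.6 / 0.24 = 65.0

65.0


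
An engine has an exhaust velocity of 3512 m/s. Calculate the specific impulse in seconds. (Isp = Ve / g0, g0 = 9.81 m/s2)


Isp = Ve / g0 = 3512 / 9.81 = 358.0 s

358.0 s


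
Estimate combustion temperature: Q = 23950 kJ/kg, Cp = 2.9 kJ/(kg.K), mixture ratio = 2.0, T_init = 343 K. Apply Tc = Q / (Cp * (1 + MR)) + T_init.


Tc = 23950 / (2.9 * (1 + 2.0)) + 343 = 3096 K

3096 K


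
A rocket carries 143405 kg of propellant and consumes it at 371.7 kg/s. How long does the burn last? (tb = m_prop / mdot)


tb = 143405 / 371.7 = 385.8 s

385.8 s


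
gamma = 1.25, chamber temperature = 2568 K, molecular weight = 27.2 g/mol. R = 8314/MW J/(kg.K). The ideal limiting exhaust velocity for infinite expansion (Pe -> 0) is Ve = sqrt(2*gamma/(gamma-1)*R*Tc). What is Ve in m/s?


R = 8314 / 27.2 = 305.66 J/(kg.K)
Ve = sqrt(2 * 1.25 / (1.25 - 1) * 305.66 * 2568) = 2802 m/s

2802 m/s


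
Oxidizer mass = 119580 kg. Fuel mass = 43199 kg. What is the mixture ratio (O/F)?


MR = 119580 / 43199 = 2.77

2.77


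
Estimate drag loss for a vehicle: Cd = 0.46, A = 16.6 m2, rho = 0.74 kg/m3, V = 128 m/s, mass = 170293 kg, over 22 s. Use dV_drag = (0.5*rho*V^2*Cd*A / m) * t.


D = 0.5 * 0.74 * 128^2 * 0.46 * 16.6 = 46290.04 N
a = 46290.04 / 170293 = 0.2718 m/s2
dV = 0.2718 * 22 = 6.0 m/s

6.0 m/s


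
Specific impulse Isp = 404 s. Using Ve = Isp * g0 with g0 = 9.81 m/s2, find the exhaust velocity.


Ve = Isp * g0 = 404 * 9.81 = 3963.2 m/s

3963.2 m/s


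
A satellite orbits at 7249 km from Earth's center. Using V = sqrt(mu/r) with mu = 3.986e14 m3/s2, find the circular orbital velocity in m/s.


V = sqrt(3.986e14 / 7249000) = 7415 m/s

7415 m/s


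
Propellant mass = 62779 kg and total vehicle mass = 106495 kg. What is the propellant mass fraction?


PMF = 62779 / 106495 = 0.59

0.59


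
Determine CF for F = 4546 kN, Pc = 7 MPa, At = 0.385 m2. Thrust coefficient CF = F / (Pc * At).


CF = 4546000 / (7e6 * 0.385) = 1.69

1.69


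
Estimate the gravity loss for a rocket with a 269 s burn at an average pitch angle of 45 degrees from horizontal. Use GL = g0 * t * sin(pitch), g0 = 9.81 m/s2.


GL = 9.81 * 269 * sin(45 deg) = 1866 m/s

1866 m/s


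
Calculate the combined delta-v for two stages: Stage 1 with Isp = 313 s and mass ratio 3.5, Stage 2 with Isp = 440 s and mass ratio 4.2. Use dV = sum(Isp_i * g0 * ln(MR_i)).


dV1 = 313 * 9.81 * ln(3.5) = 3846.6 m/s
dV2 = 440 * 9.81 * ln(4.2) = 6194.4 m/s
Total dV = 3846.6 + 6194.4 = 10041.0 m/s ~ 10041 m/s

10041 m/s


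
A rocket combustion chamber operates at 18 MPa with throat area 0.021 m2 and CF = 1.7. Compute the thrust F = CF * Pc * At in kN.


F = 1.7 * 18e6 * 0.021 = 642600.0 N = 642.6 kN

642.6 kN


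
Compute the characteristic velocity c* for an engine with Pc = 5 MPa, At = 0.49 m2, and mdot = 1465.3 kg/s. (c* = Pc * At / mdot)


c* = 5e6 * 0.49 / 1465.3 = 1672 m/s

1672 m/s


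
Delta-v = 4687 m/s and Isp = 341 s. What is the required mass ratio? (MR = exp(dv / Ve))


Ve = 341 * 9.81 = 3345.21 m/s
MR = exp(4687 / 3345.21) = 4.06

4.06


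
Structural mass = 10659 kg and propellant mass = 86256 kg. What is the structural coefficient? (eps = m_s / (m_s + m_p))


eps = 10659 / (10659 + 86256) = 0.11

0.11


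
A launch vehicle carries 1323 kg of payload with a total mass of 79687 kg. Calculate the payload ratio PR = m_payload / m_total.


PR = 1323 / 79687 = 0.0166

0.0166


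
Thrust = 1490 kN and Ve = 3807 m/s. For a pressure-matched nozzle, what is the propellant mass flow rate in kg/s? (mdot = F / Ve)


mdot = F / Ve = 1490000 / 3807 = 391.4 kg/s

391.4 kg/s


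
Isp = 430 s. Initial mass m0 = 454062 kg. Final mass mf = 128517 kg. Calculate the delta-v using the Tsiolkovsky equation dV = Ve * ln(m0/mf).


Ve = 430 * 9.81 = 4218.3 m/s
dV = 4218.3 * ln(454062/128517) = 5324 m/s

5324 m/s


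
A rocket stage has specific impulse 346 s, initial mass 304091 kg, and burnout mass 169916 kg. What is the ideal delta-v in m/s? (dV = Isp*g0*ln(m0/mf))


Ve = 346 * 9.81 = 3394.26 m/s
dV = 3394.26 * ln(304091/169916) = 1976 m/s

1976 m/s


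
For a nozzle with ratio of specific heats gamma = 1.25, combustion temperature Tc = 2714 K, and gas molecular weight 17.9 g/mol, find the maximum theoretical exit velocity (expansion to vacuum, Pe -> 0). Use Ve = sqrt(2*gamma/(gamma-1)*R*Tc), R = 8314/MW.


R = 8314 / 17.9 = 464.47 J/(kg.K)
Ve = sqrt(2 * 1.25 / (1.25 - 1) * 464.47 * 2714) = 3550 m/s

3550 m/s


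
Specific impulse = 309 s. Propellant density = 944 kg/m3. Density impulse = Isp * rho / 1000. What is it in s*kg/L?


rho*Isp = 309 * 944 / 1000 = 292 s*kg/L

292 s*kg/L


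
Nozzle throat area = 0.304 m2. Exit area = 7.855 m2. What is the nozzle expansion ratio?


AR = 7.855 / 0.304 = 25.8

25.8


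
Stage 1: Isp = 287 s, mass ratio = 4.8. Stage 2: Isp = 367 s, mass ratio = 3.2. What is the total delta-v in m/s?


dV1 = 287 * 9.81 * ln(4.8) = 4416.4 m/s
dV2 = 367 * 9.81 * ln(3.2) = 4187.7 m/s
Total dV = 4416.4 + 4187.7 = 8604.1 m/s ~ 8604 m/s

8604 m/s


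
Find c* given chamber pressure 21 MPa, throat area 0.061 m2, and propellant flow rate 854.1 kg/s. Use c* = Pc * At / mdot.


c* = 21e6 * 0.061 / 854.1 = 1500 m/s

1500 m/s


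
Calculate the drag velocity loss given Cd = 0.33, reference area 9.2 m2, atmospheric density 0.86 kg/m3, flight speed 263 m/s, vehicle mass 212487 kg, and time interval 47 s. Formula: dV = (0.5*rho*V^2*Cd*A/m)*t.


D = 0.5 * 0.86 * 263^2 * 0.33 * 9.2 = 90298.75 N
a = 90298.75 / 212487 = 0.425 m/s2
dV = 0.425 * 47 = 20.0 m/s

20.0 m/s


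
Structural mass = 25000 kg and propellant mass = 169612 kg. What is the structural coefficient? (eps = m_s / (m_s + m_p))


eps = 25000 / (25000 + 169612) = 0.1285

0.1285


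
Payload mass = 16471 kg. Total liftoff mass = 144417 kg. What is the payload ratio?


PR = 16471 / 144417 = 0.1141

0.1141


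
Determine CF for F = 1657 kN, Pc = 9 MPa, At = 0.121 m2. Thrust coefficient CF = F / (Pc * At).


CF = 1657000 / (9e6 * 0.121) = 1.52

1.52


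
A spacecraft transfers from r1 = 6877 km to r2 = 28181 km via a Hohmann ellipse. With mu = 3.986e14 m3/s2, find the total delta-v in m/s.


V1 = sqrt(mu/r1) = 7613.23 m/s
dV1 = V1*(sqrt(2*r2/(r1+r2)) - 1) = 2039.91 m/s
V2 = sqrt(mu/r2) = 3760.89 m/s
dV2 = V2*(1 - sqrt(2*r1/(r1+r2))) = 1405.24 m/s
Total dV = 3445 m/s

3445 m/s


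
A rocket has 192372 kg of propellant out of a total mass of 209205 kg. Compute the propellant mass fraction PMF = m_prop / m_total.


PMF = 192372 / 209205 = 0.92

0.92


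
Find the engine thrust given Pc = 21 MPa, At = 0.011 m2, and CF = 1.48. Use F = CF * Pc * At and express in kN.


F = 1.48 * 21e6 * 0.011 = 341880.0 N = 341.9 kN

341.9 kN


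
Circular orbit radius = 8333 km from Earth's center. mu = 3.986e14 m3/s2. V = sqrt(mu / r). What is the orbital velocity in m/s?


V = sqrt(3.986e14 / 8333000) = 6916 m/s

6916 m/s


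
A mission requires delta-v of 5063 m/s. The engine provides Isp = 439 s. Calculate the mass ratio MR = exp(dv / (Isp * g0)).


Ve = 439 * 9.81 = 4306.59 m/s
MR = exp(5063 / 4306.59) = 3.24

3.24


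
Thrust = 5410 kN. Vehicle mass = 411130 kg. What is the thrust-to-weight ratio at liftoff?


TWR = 5410000 / (411130 * 9.81) = 1.34

1.34


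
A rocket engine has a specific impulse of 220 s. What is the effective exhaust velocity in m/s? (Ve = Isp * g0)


Ve = Isp * g0 = 220 * 9.81 = 2158.2 m/s

2158.2 m/s


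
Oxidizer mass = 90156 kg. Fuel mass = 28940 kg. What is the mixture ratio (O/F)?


MR = 90156 / 28940 = 3.12

3.12


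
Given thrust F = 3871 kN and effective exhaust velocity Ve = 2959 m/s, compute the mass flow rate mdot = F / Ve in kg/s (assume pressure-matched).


mdot = F / Ve = 3871000 / 2959 = 1308.2 kg/s

1308.2 kg/s


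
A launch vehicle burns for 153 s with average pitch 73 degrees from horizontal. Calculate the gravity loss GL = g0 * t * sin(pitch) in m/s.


GL = 9.81 * 153 * sin(73 deg) = 1435 m/s

1435 m/s


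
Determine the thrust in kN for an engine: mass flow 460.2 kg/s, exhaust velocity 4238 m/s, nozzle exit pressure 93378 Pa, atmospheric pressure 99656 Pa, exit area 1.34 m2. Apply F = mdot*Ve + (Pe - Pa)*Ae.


F = 460.2 * 4238 + (93378 - 99656) * 1.34 = 1.9419e+06 N = 1941.9 kN

1941.9 kN


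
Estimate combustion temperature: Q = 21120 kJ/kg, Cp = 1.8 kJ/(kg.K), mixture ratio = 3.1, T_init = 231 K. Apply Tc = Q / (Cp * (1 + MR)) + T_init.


Tc = 21120 / (1.8 * (1 + 3.1)) + 231 = 3093 K

3093 K


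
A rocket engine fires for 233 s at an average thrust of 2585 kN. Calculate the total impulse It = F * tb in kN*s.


It = 2585 * 233 = 602305 kN*s

602305 kN*s


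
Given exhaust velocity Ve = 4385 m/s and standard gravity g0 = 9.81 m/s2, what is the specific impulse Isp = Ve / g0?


Isp = Ve / g0 = 4385 / 9.81 = 447.0 s

447.0 s


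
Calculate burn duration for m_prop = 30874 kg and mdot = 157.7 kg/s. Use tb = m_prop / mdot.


tb = 30874 / 157.7 = 195.8 s

195.8 s


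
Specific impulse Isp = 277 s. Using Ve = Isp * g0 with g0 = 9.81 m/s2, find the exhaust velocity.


Ve = Isp * g0 = 277 * 9.81 = 2717.4 m/s

2717.4 m/s
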